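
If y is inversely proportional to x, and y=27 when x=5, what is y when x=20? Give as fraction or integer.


Inverse proportion: y = k/x
Find k: k = 5 * 27 = 135
Compute y at x=20: y = 135/20
y = 27/4

27/4


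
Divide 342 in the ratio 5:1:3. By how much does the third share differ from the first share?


Total parts = 5 + 1 + 3 = 9
Value per part = 342 / 9 = 38
Shares: 5*38=190, 1*38=38, 3*38=114
Third share = 114, first share = 190
Difference = |114 - 190| = 76

76


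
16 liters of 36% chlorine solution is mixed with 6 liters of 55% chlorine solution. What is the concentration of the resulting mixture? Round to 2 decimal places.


Solute in mixture 1 = 36% of 16 L = 16*36/100 = 144/25 L
Solute in mixture 2 = 55% of 6 L = 6*55/100 = 33/10 L
Total solute = 144/25 + 33/10 = 453/50 L
Total volume = 16 + 6 = 22 L
Final concentration = 453/50/22 * 100 = 41.18%

41.18


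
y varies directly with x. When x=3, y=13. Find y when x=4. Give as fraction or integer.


Direct proportion: y = kx
Find k: k = 13/3 = 13/3
Compute y at x=4: y = 13/3 * 4
y = 52/3

52/3


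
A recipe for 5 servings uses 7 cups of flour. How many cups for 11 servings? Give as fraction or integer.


Original: 7 cups for 5 servings
Target servings = 11
Scaling factor = 11/5
New amount = 7 * 11/5
= 77/5
= 77/5 cups

77/5


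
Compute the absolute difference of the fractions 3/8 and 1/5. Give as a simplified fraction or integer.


Simplify: 3/8 = 3/8 and 1/5 = 1/5
Find common denominator: LCD = 40
Convert: 15/40 and 8/40
Difference = |15 - 8|/40 = 7/40
Simplified = 7/40

7/40


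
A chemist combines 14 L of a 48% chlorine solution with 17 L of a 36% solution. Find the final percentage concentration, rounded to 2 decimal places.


Solute in mixture 1 = 48% of 14 L = 14*48/100 = 168/25 L
Solute in mixture 2 = 36% of 17 L = 17*36/100 = 153/25 L
Total solute = 168/25 + 153/25 = 321/25 L
Total volume = 14 + 17 = 31 L
Final concentration = 321/25/31 * 100 = 41.42%

41.42


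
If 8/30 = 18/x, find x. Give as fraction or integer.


Setting up: 8/30 = 18/x
Cross multiply: 8 * x = 30 * 18
8x = 540
x = 540/8
x = 135/2

135/2


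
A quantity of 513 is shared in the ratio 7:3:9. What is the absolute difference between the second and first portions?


Total parts = 7 + 3 + 9 = 19
Value per part = 513 / 19 = 27
Shares: 7*27=189, 3*27=81, 9*27=243
Second share = 81, first share = 189
Difference = |81 - 189| = 108

108


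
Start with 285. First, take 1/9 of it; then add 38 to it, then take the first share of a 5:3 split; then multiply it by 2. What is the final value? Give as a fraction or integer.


Start with 285.
Step 1: Take 1/9: 285 * 1/9 = 95/3
Step 2: Add 38: 95/3+38=209/3; split 5:3 first = 209/3*5/8 = 1045/24
Step 3: Multiply by 2: 1045/24 * 2 = 1045/12
Final result = 1045/12

1045/12


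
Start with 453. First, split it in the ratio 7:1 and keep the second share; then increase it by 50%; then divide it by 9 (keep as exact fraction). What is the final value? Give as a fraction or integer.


Start with 453.
Step 1: Split 7:1, second share = 453 * 1/8 = 453/8
Step 2: Increase by 50%: 453/8 * 150/100 = 1359/16
Step 3: Divide by 9: 1359/16 / 9 = 151/16
Final result = 151/16

151/16


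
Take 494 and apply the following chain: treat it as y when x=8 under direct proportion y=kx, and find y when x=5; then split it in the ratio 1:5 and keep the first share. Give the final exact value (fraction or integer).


Start with 494.
Step 1: Direct prop: k = (494)/8; new y = k*5 = 494*5/8 = 1235/4
Step 2: Split 1:5, first share = 1235/4 * 1/6 = 1235/24
Final result = 1235/24

1235/24


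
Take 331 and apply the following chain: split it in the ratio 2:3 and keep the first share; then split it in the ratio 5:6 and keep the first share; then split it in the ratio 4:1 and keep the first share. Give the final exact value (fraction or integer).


Start with 331.
Step 1: Split 2:3, first share = 331 * 2/5 = 662/5
Step 2: Split 5:6, first share = 662/5 * 5/11 = 662/11
Step 3: Split 4:1, first share = 662/11 * 4/5 = 2648/55
Final result = 2648/55

2648/55


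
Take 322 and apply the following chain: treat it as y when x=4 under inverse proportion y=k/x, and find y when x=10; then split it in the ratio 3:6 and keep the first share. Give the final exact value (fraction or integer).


Start with 322.
Step 1: Inverse prop: k = (322)*4; new y = k/10 = 322*4/10 = 644/5
Step 2: Split 3:6, first share = 644/5 * 3/9 = 644/15
Final result = 644/15

644/15


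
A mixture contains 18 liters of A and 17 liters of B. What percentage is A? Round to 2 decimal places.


Volume of A = 18 L
Volume of B = 17 L
Total volume = 18 + 17 = 35 L
Percentage of A = (18/35) * 100
= 51.43%

51.43


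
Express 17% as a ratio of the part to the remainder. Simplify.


Part = 17%, Remainder = 83%
Ratio = 17:83
GCD(17, 83) = 1
Simplify: 17:83 = 17:83

17:83


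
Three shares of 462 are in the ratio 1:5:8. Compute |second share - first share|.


Total parts = 1 + 5 + 8 = 14
Value per part = 462 / 14 = 33
Shares: 1*33=33, 5*33=165, 8*33=264
Second share = 165, first share = 33
Difference = |165 - 33| = 132

132


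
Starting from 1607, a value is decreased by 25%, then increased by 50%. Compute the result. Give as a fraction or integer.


Start: 1607
Step 1: decrease by 25% => multiply by 75/100
  1607 * 75/100 = 4821/4
Step 2: increase by 50% => multiply by 150/100
  4821/4 * 150/100 = 14463/8
Final value = 14463/8

14463/8


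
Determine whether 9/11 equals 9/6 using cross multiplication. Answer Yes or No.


Cross multiply to check 9/11 = 9/6
Left cross product: 9 * 6 = 54
Right cross product: 11 * 9 = 99
54 != 99
Not equal, so proportions differ => No

No


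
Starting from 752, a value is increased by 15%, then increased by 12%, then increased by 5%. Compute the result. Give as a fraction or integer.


Start: 752
Step 1: increase by 15% => multiply by 115/100
  752 * 115/100 = 4324/5
Step 2: increase by 12% => multiply by 112/100
  4324/5 * 112/100 = 121072/125
Step 3: increase by 5% => multiply by 105/100
  121072/125 * 105/100 = 635628/625
Final value = 635628/625

635628/625


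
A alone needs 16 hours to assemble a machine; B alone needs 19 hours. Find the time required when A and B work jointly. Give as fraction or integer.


Rate of A = 1/16 job per hour
Rate of B = 1/19 job per hour
Combined rate = 1/16 + 1/19
Find common denominator: (19 + 16)/(16*19) = 35/304
Combined rate = 35/304 job per hour
Time together = 1 / (35/304) = 304/35 hours

304/35


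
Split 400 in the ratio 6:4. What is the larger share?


Total parts = 6 + 4 = 10
Value per part = 400 / 10 = 40
First share = 6 * 40 = 240
Second share = 4 * 40 = 160
Larger share = 240

240


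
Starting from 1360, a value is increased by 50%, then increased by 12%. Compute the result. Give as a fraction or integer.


Start: 1360
Step 1: increase by 50% => multiply by 150/100
  1360 * 150/100 = 2040
Step 2: increase by 12% => multiply by 112/100
  2040 * 112/100 = 11424/5
Final value = 11424/5

11424/5


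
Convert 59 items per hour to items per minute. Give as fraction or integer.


Converting from per hour to per minute
Rate = 59 items per hour
Divide by 60: 59/60
= 59/60 items per minute

59/60


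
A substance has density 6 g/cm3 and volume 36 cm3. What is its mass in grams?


Using mass = density * volume
Density = 6 g/cm3
Volume = 36 cm3
Mass = 6 * 36
= 216 g

216


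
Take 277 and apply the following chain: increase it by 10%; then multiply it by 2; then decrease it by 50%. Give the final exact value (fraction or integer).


Start with 277.
Step 1: Increase by 10%: 277 * 110/100 = 3047/10
Step 2: Multiply by 2: 3047/10 * 2 = 3047/5
Step 3: Decrease by 50%: 3047/5 * 50/100 = 3047/10
Final result = 3047/10

3047/10


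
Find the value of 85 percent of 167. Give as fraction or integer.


Compute 85% of 167
Convert percentage: 85% = 85/100
Multiply: 167 * 85/100
= 14195/100
= 2839/20

2839/20


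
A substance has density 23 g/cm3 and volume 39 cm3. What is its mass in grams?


Using mass = density * volume
Density = 23 g/cm3
Volume = 39 cm3
Mass = 23 * 39
= 897 g

897


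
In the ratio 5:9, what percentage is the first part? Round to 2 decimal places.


Total parts = 5 + 9 = 14
First part fraction = 5/14
Percentage = (5/14) * 100
= 0.357143 * 100
= 35.71%

35.71


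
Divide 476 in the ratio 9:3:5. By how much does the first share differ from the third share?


Total parts = 9 + 3 + 5 = 17
Value per part = 476 / 17 = 28
Shares: 9*28=252, 3*28=84, 5*28=140
First share = 252, third share = 140
Difference = |252 - 140| = 112

112


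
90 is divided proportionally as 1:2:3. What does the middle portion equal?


Ratio = 1:2:3
Total parts = 1 + 2 + 3 = 6
Value per part = 90 / 6 = 15
First share = 1 * 15 = 15
Middle share = 2 * 15 = 30
Third share = 3 * 15 = 45

30


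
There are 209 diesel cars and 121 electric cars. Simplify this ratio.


Find GCD(209, 121)
GCD = 11
Divide both by 11: 209/11 = 19, 121/11 = 11
Simplified ratio = 19:11

19:11


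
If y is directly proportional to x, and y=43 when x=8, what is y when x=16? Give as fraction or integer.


Direct proportion: y = kx
Find k: k = 43/8 = 43/8
Compute y at x=16: y = 43/8 * 16
y = 86

86


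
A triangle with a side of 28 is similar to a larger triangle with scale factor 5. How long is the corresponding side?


Similar triangles have proportional sides
Scale factor = 5
Smaller side = 28
Corresponding larger side = 28 * 5
= 140

140


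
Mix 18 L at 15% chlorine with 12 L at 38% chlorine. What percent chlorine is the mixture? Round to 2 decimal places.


Solute in mixture 1 = 15% of 18 L = 18*15/100 = 27/10 L
Solute in mixture 2 = 38% of 12 L = 12*38/100 = 114/25 L
Total solute = 27/10 + 114/25 = 363/50 L
Total volume = 18 + 12 = 30 L
Final concentration = 363/50/30 * 100 = 24.20%

24.20


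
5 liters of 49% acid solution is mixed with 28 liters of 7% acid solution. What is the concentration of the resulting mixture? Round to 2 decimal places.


Solute in mixture 1 = 49% of 5 L = 5*49/100 = 49/20 L
Solute in mixture 2 = 7% of 28 L = 28*7/100 = 49/25 L
Total solute = 49/20 + 49/25 = 441/100 L
Total volume = 5 + 28 = 33 L
Final concentration = 441/100/33 * 100 = 13.36%

13.36


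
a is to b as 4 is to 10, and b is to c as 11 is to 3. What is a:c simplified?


Given a:b = 4:10 and b:c = 11:3
Make b consistent. Multiply first ratio by 11: a:b = 44:110
Multiply second ratio by 10: b:c = 110:30
Now b = 110 in both, so a:b:c = 44:110:30
Therefore a:c = 44:30
Simplify by GCD: a:c = 22:15

22:15


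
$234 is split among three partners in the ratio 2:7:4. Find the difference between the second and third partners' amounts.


Total parts = 2 + 7 + 4 = 13
Value per part = 234 / 13 = 18
Shares: 2*18=36, 7*18=126, 4*18=72
Second share = 126, third share = 72
Difference = |126 - 72| = 54

54


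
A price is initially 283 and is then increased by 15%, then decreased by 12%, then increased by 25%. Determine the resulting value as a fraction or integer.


Start: 283
Step 1: increase by 15% => multiply by 115/100
  283 * 115/100 = 6509/20
Step 2: decrease by 12% => multiply by 88/100
  6509/20 * 88/100 = 71599/250
Step 3: increase by 25% => multiply by 125/100
  71599/250 * 125/100 = 71599/200
Final value = 71599/200

71599/200


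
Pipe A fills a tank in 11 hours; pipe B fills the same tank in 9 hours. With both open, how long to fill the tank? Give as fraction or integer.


Rate of A = 1/11 job per hour
Rate of B = 1/9 job per hour
Combined rate = 1/11 + 1/9
Find common denominator: (9 + 11)/(11*9) = 20/99
Combined rate = 20/99 job per hour
Time together = 1 / (20/99) = 99/20 hours

99/20


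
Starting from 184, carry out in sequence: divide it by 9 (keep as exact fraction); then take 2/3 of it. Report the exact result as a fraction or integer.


Start with 184.
Step 1: Divide by 9: 184 / 9 = 184/9
Step 2: Take 2/3: 184/9 * 2/3 = 368/27
Final result = 368/27

368/27


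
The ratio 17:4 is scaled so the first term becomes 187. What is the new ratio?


Original ratio: 17:4
First term target: 187
Scale factor = 187 / 17 = 11
Multiply second term: 4 * 11 = 44
Equivalent ratio = 187:44

187:44


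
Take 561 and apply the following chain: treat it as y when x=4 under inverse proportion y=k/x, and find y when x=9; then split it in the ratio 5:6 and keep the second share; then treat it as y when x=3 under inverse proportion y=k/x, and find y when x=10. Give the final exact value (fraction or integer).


Start with 561.
Step 1: Inverse prop: k = (561)*4; new y = k/9 = 561*4/9 = 748/3
Step 2: Split 5:6, second share = 748/3 * 6/11 = 136
Step 3: Inverse prop: k = (136)*3; new y = k/10 = 136*3/10 = 204/5
Final result = 204/5

204/5


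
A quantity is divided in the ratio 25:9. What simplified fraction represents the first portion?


Total parts = 25 + 9 = 34
First part fraction = 25/34
Simplify: 25/34 = 25/34

25/34


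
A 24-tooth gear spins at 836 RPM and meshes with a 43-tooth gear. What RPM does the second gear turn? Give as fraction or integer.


Gear ratio: teeth_A * RPM_A = teeth_B * RPM_B
24 * 836 = 43 * RPM_B
20064 = 43 * RPM_B
RPM_B = 20064 / 43
RPM_B = 20064/43

20064/43


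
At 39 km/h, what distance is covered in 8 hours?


Using distance = speed * time
Speed = 39 km/h
Time = 8 hours
Distance = 39 * 8
= 312 km

312


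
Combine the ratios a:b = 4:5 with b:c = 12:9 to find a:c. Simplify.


Given a:b = 4:5 and b:c = 12:9
Make b consistent. Multiply first ratio by 12: a:b = 48:60
Multiply second ratio by 5: b:c = 60:45
Now b = 60 in both, so a:b:c = 48:60:45
Therefore a:c = 48:45
Simplify by GCD: a:c = 16:15

16:15


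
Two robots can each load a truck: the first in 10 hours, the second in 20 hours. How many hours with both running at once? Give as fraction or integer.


Rate of A = 1/10 job per hour
Rate of B = 1/20 job per hour
Combined rate = 1/10 + 1/20
Find common denominator: (20 + 10)/(10*20) = 30/200
Combined rate = 3/20 job per hour
Time together = 1 / (3/20) = 20/3 hours

20/3


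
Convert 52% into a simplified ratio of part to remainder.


Part = 52%, Remainder = 48%
Ratio = 52:48
GCD(52, 48) = 4
Simplify: 13:12 = 13:12

13:12


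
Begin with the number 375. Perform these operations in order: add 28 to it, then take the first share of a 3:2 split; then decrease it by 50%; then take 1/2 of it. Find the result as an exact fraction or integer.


Start with 375.
Step 1: Add 28: 375+28=403; split 3:2 first = 403*3/5 = 1209/5
Step 2: Decrease by 50%: 1209/5 * 50/100 = 1209/10
Step 3: Take 1/2: 1209/10 * 1/2 = 1209/20
Final result = 1209/20

1209/20


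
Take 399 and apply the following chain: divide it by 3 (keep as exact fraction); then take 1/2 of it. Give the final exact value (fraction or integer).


Start with 399.
Step 1: Divide by 3: 399 / 3 = 133
Step 2: Take 1/2: 133 * 1/2 = 133/2
Final result = 133/2

133/2


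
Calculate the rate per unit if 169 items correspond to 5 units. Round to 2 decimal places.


Total items = 169
Number of units = 5
Unit rate = 169 / 5
= 33.80 items per unit

33.80


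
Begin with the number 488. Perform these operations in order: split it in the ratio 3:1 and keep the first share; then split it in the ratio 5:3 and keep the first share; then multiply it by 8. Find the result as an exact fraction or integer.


Start with 488.
Step 1: Split 3:1, first share = 488 * 3/4 = 366
Step 2: Split 5:3, first share = 366 * 5/8 = 915/4
Step 3: Multiply by 8: 915/4 * 8 = 1830
Final result = 1830

1830


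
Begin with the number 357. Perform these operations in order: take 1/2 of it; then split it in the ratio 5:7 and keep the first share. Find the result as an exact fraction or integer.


Start with 357.
Step 1: Take 1/2: 357 * 1/2 = 357/2
Step 2: Split 5:7, first share = 357/2 * 5/12 = 595/8
Final result = 595/8

595/8


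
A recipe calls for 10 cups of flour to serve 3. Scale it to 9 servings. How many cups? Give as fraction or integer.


Original: 10 cups for 3 servings
Target servings = 9
Scaling factor = 9/3
New amount = 10 * 9/3
= 90/3
= 30 cups

30


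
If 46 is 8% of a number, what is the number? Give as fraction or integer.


Given: 46 is 8% of the whole
Set up: 46 = 8/100 * whole
whole = 46 * 100 / 8
whole = 4600 / 8
whole = 575

575


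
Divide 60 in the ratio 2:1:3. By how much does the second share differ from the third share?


Total parts = 2 + 1 + 3 = 6
Value per part = 60 / 6 = 10
Shares: 2*10=20, 1*10=10, 3*10=30
Second share = 10, third share = 30
Difference = |10 - 30| = 20

20


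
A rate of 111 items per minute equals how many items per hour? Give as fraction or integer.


Converting from per minute to per hour
Rate = 111 items per minute
Multiply by 60: 111 * 60
= 6660 items per hour

6660


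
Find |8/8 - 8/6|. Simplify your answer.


Simplify: 8/8 = 1 and 8/6 = 4/3
Find common denominator: LCD = 3
Convert: 3/3 and 4/3
Difference = |3 - 4|/3 = 1/3
Simplified = 1/3

1/3


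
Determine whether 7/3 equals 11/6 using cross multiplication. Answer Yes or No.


Cross multiply to check 7/3 = 11/6
Left cross product: 7 * 6 = 42
Right cross product: 3 * 11 = 33
42 != 33
Not equal, so proportions differ => No

No


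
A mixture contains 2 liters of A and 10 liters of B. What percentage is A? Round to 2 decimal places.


Volume of A = 2 L
Volume of B = 10 L
Total volume = 2 + 10 = 12 L
Percentage of A = (2/12) * 100
= 16.67%

16.67


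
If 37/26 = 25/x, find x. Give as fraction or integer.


Setting up: 37/26 = 25/x
Cross multiply: 37 * x = 26 * 25
37x = 650
x = 650/37
x = 650/37

650/37


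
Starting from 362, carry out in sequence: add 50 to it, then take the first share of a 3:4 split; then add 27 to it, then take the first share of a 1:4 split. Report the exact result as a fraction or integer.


Start with 362.
Step 1: Add 50: 362+50=412; split 3:4 first = 412*3/7 = 1236/7
Step 2: Add 27: 1236/7+27=1425/7; split 1:4 first = 1425/7*1/5 = 285/7
Final result = 285/7

285/7


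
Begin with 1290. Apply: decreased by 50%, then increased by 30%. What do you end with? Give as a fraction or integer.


Start: 1290
Step 1: decrease by 50% => multiply by 50/100
  1290 * 50/100 = 645
Step 2: increase by 30% => multiply by 130/100
  645 * 130/100 = 1677/2
Final value = 1677/2

1677/2


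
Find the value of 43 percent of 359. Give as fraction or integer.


Compute 43% of 359
Convert percentage: 43% = 43/100
Multiply: 359 * 43/100
= 15437/100
= 15437/100

15437/100


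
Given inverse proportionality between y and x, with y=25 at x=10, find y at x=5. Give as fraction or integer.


Inverse proportion: y = k/x
Find k: k = 10 * 25 = 250
Compute y at x=5: y = 250/5
y = 50

50


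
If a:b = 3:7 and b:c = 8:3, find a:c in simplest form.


Given a:b = 3:7 and b:c = 8:3
Make b consistent. Multiply first ratio by 8: a:b = 24:56
Multiply second ratio by 7: b:c = 56:21
Now b = 56 in both, so a:b:c = 24:56:21
Therefore a:c = 24:21
Simplify by GCD: a:c = 8:7

8:7


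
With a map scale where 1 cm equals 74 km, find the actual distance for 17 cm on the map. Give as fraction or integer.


Map scale: 1 cm = 74 km
Measured distance on map = 17 cm
Set up proportion: 17 * 74 / 1
= 1258 / 1
= 1258 km

1258


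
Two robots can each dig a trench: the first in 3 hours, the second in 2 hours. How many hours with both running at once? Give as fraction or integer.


Rate of A = 1/3 job per hour
Rate of B = 1/2 job per hour
Combined rate = 1/3 + 1/2
Find common denominator: (2 + 3)/(3*2) = 5/6
Combined rate = 5/6 job per hour
Time together = 1 / (5/6) = 6/5 hours

6/5


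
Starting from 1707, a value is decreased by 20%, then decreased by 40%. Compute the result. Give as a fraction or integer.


Start: 1707
Step 1: decrease by 20% => multiply by 80/100
  1707 * 80/100 = 6828/5
Step 2: decrease by 40% => multiply by 60/100
  6828/5 * 60/100 = 20484/25
Final value = 20484/25

20484/25


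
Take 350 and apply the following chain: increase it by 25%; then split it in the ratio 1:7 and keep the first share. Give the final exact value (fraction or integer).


Start with 350.
Step 1: Increase by 25%: 350 * 125/100 = 875/2
Step 2: Split 1:7, first share = 875/2 * 1/8 = 875/16
Final result = 875/16

875/16


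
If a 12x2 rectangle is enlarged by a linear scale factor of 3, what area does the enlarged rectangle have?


Original dimensions: 12 x 2
Enlargement factor = 3
New width = 12 * 3 = 36
New height = 2 * 3 = 6
New area = 36 * 6 = 216

216


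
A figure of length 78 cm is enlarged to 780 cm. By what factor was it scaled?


Original length = 78 cm
Scaled length = 780 cm
Scale factor = 780 / 78
= 10

10


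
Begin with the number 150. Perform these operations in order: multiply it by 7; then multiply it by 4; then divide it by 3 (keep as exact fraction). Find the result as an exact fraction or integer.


Start with 150.
Step 1: Multiply by 7: 150 * 7 = 1050
Step 2: Multiply by 4: 1050 * 4 = 4200
Step 3: Divide by 3: 4200 / 3 = 1400
Final result = 1400

1400


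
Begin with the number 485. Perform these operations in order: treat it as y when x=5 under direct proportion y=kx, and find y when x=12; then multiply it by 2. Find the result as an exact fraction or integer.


Start with 485.
Step 1: Direct prop: k = (485)/5; new y = k*12 = 485*12/5 = 1164
Step 2: Multiply by 2: 1164 * 2 = 2328
Final result = 2328

2328


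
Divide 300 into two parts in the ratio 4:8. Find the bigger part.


Total parts = 4 + 8 = 12
Value per part = 300 / 12 = 25
First share = 4 * 25 = 100
Second share = 8 * 25 = 200
Larger share = 200

200


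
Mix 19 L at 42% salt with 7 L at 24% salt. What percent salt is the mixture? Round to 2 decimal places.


Solute in mixture 1 = 42% of 19 L = 19*42/100 = 399/50 L
Solute in mixture 2 = 24% of 7 L = 7*24/100 = 42/25 L
Total solute = 399/50 + 42/25 = 483/50 L
Total volume = 19 + 7 = 26 L
Final concentration = 483/50/26 * 100 = 37.15%

37.15


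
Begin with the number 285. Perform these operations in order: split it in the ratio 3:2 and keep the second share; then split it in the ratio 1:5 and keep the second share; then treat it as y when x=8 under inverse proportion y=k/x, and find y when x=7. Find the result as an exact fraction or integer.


Start with 285.
Step 1: Split 3:2, second share = 285 * 2/5 = 114
Step 2: Split 1:5, second share = 114 * 5/6 = 95
Step 3: Inverse prop: k = (95)*8; new y = k/7 = 95*8/7 = 760/7
Final result = 760/7

760/7


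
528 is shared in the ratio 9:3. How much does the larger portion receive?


Total parts = 9 + 3 = 12
Value per part = 528 / 12 = 44
First share = 9 * 44 = 396
Second share = 3 * 44 = 132
Larger share = 396

396


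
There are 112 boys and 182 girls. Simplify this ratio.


Find GCD(112, 182)
GCD = 14
Divide both by 14: 112/14 = 8, 182/14 = 13
Simplified ratio = 8:13

8:13


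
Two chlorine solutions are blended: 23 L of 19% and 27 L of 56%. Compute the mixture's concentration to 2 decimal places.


Solute in mixture 1 = 19% of 23 L = 23*19/100 = 437/100 L
Solute in mixture 2 = 56% of 27 L = 27*56/100 = 378/25 L
Total solute = 437/100 + 378/25 = 1949/100 L
Total volume = 23 + 27 = 50 L
Final concentration = 1949/100/50 * 100 = 38.98%

38.98


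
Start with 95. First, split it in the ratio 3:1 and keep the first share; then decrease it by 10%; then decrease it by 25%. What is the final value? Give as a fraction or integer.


Start with 95.
Step 1: Split 3:1, first share = 95 * 3/4 = 285/4
Step 2: Decrease by 10%: 285/4 * 90/100 = 513/8
Step 3: Decrease by 25%: 513/8 * 75/100 = 1539/32
Final result = 1539/32

1539/32


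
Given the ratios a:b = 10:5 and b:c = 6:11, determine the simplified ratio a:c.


Given a:b = 10:5 and b:c = 6:11
Make b consistent. Multiply first ratio by 6: a:b = 60:30
Multiply second ratio by 5: b:c = 30:55
Now b = 30 in both, so a:b:c = 60:30:55
Therefore a:c = 60:55
Simplify by GCD: a:c = 12:11

12:11


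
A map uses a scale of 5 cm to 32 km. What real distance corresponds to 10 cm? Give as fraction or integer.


Map scale: 5 cm = 32 km
Measured distance on map = 10 cm
Set up proportion: 10 * 32 / 5
= 320 / 5
= 64 km

64


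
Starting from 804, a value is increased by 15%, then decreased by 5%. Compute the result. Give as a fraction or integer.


Start: 804
Step 1: increase by 15% => multiply by 115/100
  804 * 115/100 = 4623/5
Step 2: decrease by 5% => multiply by 95/100
  4623/5 * 95/100 = 87837/100
Final value = 87837/100

87837/100


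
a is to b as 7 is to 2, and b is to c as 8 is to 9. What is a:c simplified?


Given a:b = 7:2 and b:c = 8:9
Make b consistent. Multiply first ratio by 8: a:b = 56:16
Multiply second ratio by 2: b:c = 16:18
Now b = 16 in both, so a:b:c = 56:16:18
Therefore a:c = 56:18
Simplify by GCD: a:c = 28:9

28:9


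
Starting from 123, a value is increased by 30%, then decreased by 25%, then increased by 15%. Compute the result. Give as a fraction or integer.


Start: 123
Step 1: increase by 30% => multiply by 130/100
  123 * 130/100 = 1599/10
Step 2: decrease by 25% => multiply by 75/100
  1599/10 * 75/100 = 4797/40
Step 3: increase by 15% => multiply by 115/100
  4797/40 * 115/100 = 110331/800
Final value = 110331/800

110331/800


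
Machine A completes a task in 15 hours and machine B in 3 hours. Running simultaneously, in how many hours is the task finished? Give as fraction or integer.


Rate of A = 1/15 job per hour
Rate of B = 1/3 job per hour
Combined rate = 1/15 + 1/3
Find common denominator: (3 + 15)/(15*3) = 18/45
Combined rate = 2/5 job per hour
Time together = 1 / (2/5) = 5/2 hours

5/2


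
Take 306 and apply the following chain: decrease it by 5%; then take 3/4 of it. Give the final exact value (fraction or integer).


Start with 306.
Step 1: Decrease by 5%: 306 * 95/100 = 2907/10
Step 2: Take 3/4: 2907/10 * 3/4 = 8721/40
Final result = 8721/40

8721/40


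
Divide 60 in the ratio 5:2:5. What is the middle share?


Ratio = 5:2:5
Total parts = 5 + 2 + 5 = 12
Value per part = 60 / 12 = 5
First share = 5 * 5 = 25
Middle share = 2 * 5 = 10
Third share = 5 * 5 = 25

10


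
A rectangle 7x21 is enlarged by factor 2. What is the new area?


Original dimensions: 7 x 21
Enlargement factor = 2
New width = 7 * 2 = 14
New height = 21 * 2 = 42
New area = 14 * 42 = 588

588


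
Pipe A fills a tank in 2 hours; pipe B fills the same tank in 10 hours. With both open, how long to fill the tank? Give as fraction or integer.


Rate of A = 1/2 job per hour
Rate of B = 1/10 job per hour
Combined rate = 1/2 + 1/10
Find common denominator: (10 + 2)/(2*10) = 12/20
Combined rate = 3/5 job per hour
Time together = 1 / (3/5) = 5/3 hours

5/3


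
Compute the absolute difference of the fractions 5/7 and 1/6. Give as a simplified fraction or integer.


Simplify: 5/7 = 5/7 and 1/6 = 1/6
Find common denominator: LCD = 42
Convert: 30/42 and 7/42
Difference = |30 - 7|/42 = 23/42
Simplified = 23/42

23/42


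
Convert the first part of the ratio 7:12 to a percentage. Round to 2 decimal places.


Total parts = 7 + 12 = 19
First part fraction = 7/19
Percentage = (7/19) * 100
= 0.368421 * 100
= 36.84%

36.84


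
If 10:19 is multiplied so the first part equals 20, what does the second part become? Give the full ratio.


Original ratio: 10:19
First term target: 20
Scale factor = 20 / 10 = 2
Multiply second term: 19 * 2 = 38
Equivalent ratio = 20:38

20:38


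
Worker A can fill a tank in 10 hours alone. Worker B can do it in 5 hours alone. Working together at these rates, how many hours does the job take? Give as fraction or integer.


Rate of A = 1/10 job per hour
Rate of B = 1/5 job per hour
Combined rate = 1/10 + 1/5
Find common denominator: (5 + 10)/(10*5) = 15/50
Combined rate = 3/10 job per hour
Time together = 1 / (3/10) = 10/3 hours

10/3


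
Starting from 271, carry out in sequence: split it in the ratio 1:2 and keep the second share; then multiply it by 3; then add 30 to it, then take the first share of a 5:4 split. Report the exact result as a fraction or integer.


Start with 271.
Step 1: Split 1:2, second share = 271 * 2/3 = 542/3
Step 2: Multiply by 3: 542/3 * 3 = 542
Step 3: Add 30: 542+30=572; split 5:4 first = 572*5/9 = 2860/9
Final result = 2860/9

2860/9


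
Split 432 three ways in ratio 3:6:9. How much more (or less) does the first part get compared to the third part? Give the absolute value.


Total parts = 3 + 6 + 9 = 18
Value per part = 432 / 18 = 24
Shares: 3*24=72, 6*24=144, 9*24=216
First share = 72, third share = 216
Difference = |72 - 216| = 144

144


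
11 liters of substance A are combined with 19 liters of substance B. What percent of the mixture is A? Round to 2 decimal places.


Volume of A = 11 L
Volume of B = 19 L
Total volume = 11 + 19 = 30 L
Percentage of A = (11/30) * 100
= 36.67%

36.67


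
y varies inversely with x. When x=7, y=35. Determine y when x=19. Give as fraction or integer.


Inverse proportion: y = k/x
Find k: k = 7 * 35 = 245
Compute y at x=19: y = 245/19
y = 245/19

245/19


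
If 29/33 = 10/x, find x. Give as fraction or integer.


Setting up: 29/33 = 10/x
Cross multiply: 29 * x = 33 * 10
29x = 330
x = 330/29
x = 330/29

330/29


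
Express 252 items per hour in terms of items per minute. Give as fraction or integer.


Converting from per hour to per minute
Rate = 252 items per hour
Divide by 60: 252/60
= 21/5 items per minute

21/5


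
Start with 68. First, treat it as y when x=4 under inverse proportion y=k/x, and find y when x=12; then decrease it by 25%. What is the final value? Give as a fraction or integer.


Start with 68.
Step 1: Inverse prop: k = (68)*4; new y = k/12 = 68*4/12 = 68/3
Step 2: Decrease by 25%: 68/3 * 75/100 = 17
Final result = 17

17


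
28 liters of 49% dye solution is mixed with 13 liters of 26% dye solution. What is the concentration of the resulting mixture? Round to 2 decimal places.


Solute in mixture 1 = 49% of 28 L = 28*49/100 = 343/25 L
Solute in mixture 2 = 26% of 13 L = 13*26/100 = 169/50 L
Total solute = 343/25 + 169/50 = 171/10 L
Total volume = 28 + 13 = 41 L
Final concentration = 171/10/41 * 100 = 41.71%

41.71


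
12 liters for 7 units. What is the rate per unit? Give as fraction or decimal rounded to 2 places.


Total liters = 12
Number of units = 7
Unit rate = 12 / 7
= 1.71 liters per unit

1.71


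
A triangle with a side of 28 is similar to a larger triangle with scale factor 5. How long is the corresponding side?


Similar triangles have proportional sides
Scale factor = 5
Smaller side = 28
Corresponding larger side = 28 * 5
= 140

140


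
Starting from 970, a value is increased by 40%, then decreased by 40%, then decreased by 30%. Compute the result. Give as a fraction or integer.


Start: 970
Step 1: increase by 40% => multiply by 140/100
  970 * 140/100 = 1358
Step 2: decrease by 40% => multiply by 60/100
  1358 * 60/100 = 4074/5
Step 3: decrease by 30% => multiply by 70/100
  4074/5 * 70/100 = 14259/25
Final value = 14259/25

14259/25


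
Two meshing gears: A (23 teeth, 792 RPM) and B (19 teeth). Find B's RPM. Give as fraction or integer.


Gear ratio: teeth_A * RPM_A = teeth_B * RPM_B
23 * 792 = 19 * RPM_B
18216 = 19 * RPM_B
RPM_B = 18216 / 19
RPM_B = 18216/19

18216/19


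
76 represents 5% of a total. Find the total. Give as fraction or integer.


Given: 76 is 5% of the whole
Set up: 76 = 5/100 * whole
whole = 76 * 100 / 5
whole = 7600 / 5
whole = 1520

1520


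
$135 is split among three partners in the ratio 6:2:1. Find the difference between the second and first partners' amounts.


Total parts = 6 + 2 + 1 = 9
Value per part = 135 / 9 = 15
Shares: 6*15=90, 2*15=30, 1*15=15
Second share = 30, first share = 90
Difference = |30 - 90| = 60

60


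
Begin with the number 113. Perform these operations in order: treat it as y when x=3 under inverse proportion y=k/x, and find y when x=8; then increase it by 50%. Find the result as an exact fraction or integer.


Start with 113.
Step 1: Inverse prop: k = (113)*3; new y = k/8 = 113*3/8 = 339/8
Step 2: Increase by 50%: 339/8 * 150/100 = 1017/16
Final result = 1017/16

1017/16


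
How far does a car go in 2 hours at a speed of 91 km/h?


Using distance = speed * time
Speed = 91 km/h
Time = 2 hours
Distance = 91 * 2
= 182 km

182


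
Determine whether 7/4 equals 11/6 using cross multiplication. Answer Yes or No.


Cross multiply to check 7/4 = 11/6
Left cross product: 7 * 6 = 42
Right cross product: 4 * 11 = 44
42 != 44
Not equal, so proportions differ => No

No


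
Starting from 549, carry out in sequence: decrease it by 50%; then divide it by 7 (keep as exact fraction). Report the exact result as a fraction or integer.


Start with 549.
Step 1: Decrease by 50%: 549 * 50/100 = 549/2
Step 2: Divide by 7: 549/2 / 7 = 549/14
Final result = 549/14

549/14


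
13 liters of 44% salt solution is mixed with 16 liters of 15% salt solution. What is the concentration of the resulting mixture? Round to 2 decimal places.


Solute in mixture 1 = 44% of 13 L = 13*44/100 = 143/25 L
Solute in mixture 2 = 15% of 16 L = 16*15/100 = 12/5 L
Total solute = 143/25 + 12/5 = 203/25 L
Total volume = 13 + 16 = 29 L
Final concentration = 203/25/29 * 100 = 28.00%

28.00


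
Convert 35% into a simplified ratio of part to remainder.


Part = 35%, Remainder = 65%
Ratio = 35:65
GCD(35, 65) = 5
Simplify: 7:13 = 7:13

7:13


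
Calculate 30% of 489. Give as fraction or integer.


Compute 30% of 489
Convert percentage: 30% = 30/100
Multiply: 489 * 30/100
= 14670/100
= 1467/10

1467/10


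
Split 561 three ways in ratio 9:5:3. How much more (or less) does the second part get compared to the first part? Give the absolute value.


Total parts = 9 + 5 + 3 = 17
Value per part = 561 / 17 = 33
Shares: 9*33=297, 5*33=165, 3*33=99
Second share = 165, first share = 297
Difference = |165 - 297| = 132

132


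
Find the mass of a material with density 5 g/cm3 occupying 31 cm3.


Using mass = density * volume
Density = 5 g/cm3
Volume = 31 cm3
Mass = 5 * 31
= 155 g

155


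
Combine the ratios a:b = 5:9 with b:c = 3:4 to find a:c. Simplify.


Given a:b = 5:9 and b:c = 3:4
Make b consistent. Multiply first ratio by 3: a:b = 15:27
Multiply second ratio by 9: b:c = 27:36
Now b = 27 in both, so a:b:c = 15:27:36
Therefore a:c = 15:36
Simplify by GCD: a:c = 5:12

5:12


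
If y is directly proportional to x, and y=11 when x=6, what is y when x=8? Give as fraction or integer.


Direct proportion: y = kx
Find k: k = 11/6 = 11/6
Compute y at x=8: y = 11/6 * 8
y = 44/3

44/3


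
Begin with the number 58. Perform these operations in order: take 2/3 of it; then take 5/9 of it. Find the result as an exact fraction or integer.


Start with 58.
Step 1: Take 2/3: 58 * 2/3 = 116/3
Step 2: Take 5/9: 116/3 * 5/9 = 580/27
Final result = 580/27

580/27


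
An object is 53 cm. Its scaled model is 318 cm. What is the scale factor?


Original length = 53 cm
Scaled length = 318 cm
Scale factor = 318 / 53
= 6

6


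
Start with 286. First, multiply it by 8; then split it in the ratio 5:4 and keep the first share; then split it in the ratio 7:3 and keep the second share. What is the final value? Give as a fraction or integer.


Start with 286.
Step 1: Multiply by 8: 286 * 8 = 2288
Step 2: Split 5:4, first share = 2288 * 5/9 = 11440/9
Step 3: Split 7:3, second share = 11440/9 * 3/10 = 1144/3
Final result = 1144/3

1144/3


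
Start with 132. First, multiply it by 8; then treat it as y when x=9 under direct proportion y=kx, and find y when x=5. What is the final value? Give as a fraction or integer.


Start with 132.
Step 1: Multiply by 8: 132 * 8 = 1056
Step 2: Direct prop: k = (1056)/9; new y = k*5 = 1056*5/9 = 1760/3
Final result = 1760/3

1760/3


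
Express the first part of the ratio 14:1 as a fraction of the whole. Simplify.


Total parts = 14 + 1 = 15
First part fraction = 14/15
Simplify: 14/15 = 14/15

14/15


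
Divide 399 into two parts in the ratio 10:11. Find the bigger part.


Total parts = 10 + 11 = 21
Value per part = 399 / 21 = 19
First share = 10 * 19 = 190
Second share = 11 * 19 = 209
Larger share = 209

209


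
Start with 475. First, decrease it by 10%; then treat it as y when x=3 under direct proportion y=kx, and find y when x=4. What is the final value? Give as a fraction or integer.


Start with 475.
Step 1: Decrease by 10%: 475 * 90/100 = 855/2
Step 2: Direct prop: k = (855/2)/3; new y = k*4 = 855/2*4/3 = 570
Final result = 570

570


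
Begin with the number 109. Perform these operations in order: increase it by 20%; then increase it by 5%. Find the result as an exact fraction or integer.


Start with 109.
Step 1: Increase by 20%: 109 * 120/100 = 654/5
Step 2: Increase by 5%: 654/5 * 105/100 = 6867/50
Final result = 6867/50

6867/50


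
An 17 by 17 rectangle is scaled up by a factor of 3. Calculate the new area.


Original dimensions: 17 x 17
Enlargement factor = 3
New width = 17 * 3 = 51
New height = 17 * 3 = 51
New area = 51 * 51 = 2601

2601


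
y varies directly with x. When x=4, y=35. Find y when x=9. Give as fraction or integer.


Direct proportion: y = kx
Find k: k = 35/4 = 35/4
Compute y at x=9: y = 35/4 * 9
y = 315/4

315/4


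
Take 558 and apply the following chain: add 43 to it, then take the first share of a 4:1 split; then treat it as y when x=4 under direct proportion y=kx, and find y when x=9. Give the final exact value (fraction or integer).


Start with 558.
Step 1: Add 43: 558+43=601; split 4:1 first = 601*4/5 = 2404/5
Step 2: Direct prop: k = (2404/5)/4; new y = k*9 = 2404/5*9/4 = 5409/5
Final result = 5409/5

5409/5


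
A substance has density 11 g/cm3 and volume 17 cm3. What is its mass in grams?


Using mass = density * volume
Density = 11 g/cm3
Volume = 17 cm3
Mass = 11 * 17
= 187 g

187


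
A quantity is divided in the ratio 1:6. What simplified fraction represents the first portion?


Total parts = 1 + 6 = 7
First part fraction = 1/7
Simplify: 1/7 = 1/7

1/7


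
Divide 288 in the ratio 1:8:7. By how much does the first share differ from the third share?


Total parts = 1 + 8 + 7 = 16
Value per part = 288 / 16 = 18
Shares: 1*18=18, 8*18=144, 7*18=126
First share = 18, third share = 126
Difference = |18 - 126| = 108

108


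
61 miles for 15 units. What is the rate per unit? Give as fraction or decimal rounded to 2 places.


Total miles = 61
Number of units = 15
Unit rate = 61 / 15
= 4.07 miles per unit

4.07


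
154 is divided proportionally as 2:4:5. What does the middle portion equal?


Ratio = 2:4:5
Total parts = 2 + 4 + 5 = 11
Value per part = 154 / 11 = 14
First share = 2 * 14 = 28
Middle share = 4 * 14 = 56
Third share = 5 * 14 = 70

56


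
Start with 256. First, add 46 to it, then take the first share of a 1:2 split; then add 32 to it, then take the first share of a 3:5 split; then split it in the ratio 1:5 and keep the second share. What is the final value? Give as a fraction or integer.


Start with 256.
Step 1: Add 46: 256+46=302; split 1:2 first = 302*1/3 = 302/3
Step 2: Add 32: 302/3+32=398/3; split 3:5 first = 398/3*3/8 = 199/4
Step 3: Split 1:5, second share = 199/4 * 5/6 = 995/24
Final result = 995/24

995/24


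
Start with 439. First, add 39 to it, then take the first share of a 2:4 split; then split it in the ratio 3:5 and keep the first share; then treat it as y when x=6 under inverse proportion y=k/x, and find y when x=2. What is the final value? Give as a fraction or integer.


Start with 439.
Step 1: Add 39: 439+39=478; split 2:4 first = 478*2/6 = 478/3
Step 2: Split 3:5, first share = 478/3 * 3/8 = 239/4
Step 3: Inverse prop: k = (239/4)*6; new y = k/2 = 239/4*6/2 = 717/4
Final result = 717/4

717/4
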